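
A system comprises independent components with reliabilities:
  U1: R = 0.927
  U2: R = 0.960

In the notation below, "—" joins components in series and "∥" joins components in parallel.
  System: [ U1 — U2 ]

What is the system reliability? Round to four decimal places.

Series (U1 and U2): 0.927000 × 0.960000 = 0.8899

0.8899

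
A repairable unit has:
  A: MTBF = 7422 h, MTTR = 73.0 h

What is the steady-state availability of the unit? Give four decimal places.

0.9903

A(A) = MTBF/(MTBF+MTTR) = 7422/(7422+73.0) = 0.9903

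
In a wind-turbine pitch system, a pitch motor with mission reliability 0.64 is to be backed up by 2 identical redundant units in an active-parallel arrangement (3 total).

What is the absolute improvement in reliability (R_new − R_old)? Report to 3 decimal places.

R_before = 0.64
R_after = 1 − (1 − 0.64)^3 = 0.953
ΔR = 0.953 − 0.64 = 0.313

0.313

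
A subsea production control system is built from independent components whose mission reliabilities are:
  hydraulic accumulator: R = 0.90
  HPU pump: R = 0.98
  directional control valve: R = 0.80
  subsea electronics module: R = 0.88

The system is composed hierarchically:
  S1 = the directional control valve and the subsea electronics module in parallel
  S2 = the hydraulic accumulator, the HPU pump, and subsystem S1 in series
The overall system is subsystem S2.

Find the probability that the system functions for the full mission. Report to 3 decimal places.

Parallel (directional control valve and subsea electronics module): 1 − (1 − 0.80000)(1 − 0.88000) = 0.97600
Series (hydraulic accumulator, HPU pump, and [0.97600]): 0.90000 × 0.98000 × 0.97600 = 0.861

0.861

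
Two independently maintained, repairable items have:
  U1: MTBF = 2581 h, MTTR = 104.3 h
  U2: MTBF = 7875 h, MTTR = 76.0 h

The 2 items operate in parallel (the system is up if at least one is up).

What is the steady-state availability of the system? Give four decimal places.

0.9996

A(U1) = MTBF/(MTBF+MTTR) = 2581/(2581+104.3) = 0.961159
A(U2) = MTBF/(MTBF+MTTR) = 7875/(7875+76.0) = 0.990441
Parallel availability: 1 − (1 − 0.961159)(1 − 0.990441) = 0.9996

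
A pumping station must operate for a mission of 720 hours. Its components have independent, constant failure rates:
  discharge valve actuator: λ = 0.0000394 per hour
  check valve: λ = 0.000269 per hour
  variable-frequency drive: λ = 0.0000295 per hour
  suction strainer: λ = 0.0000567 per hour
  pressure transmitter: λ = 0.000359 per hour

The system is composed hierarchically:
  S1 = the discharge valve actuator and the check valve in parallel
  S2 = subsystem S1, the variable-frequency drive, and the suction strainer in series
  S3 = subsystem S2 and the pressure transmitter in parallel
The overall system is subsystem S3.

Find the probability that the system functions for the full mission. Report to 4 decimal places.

R(discharge valve actuator) = exp(−0.0000394 × 720) = 0.972031
R(check valve) = exp(−0.000269 × 720) = 0.823922
R(variable-frequency drive) = exp(−0.0000295 × 720) = 0.978984
R(suction strainer) = exp(−0.0000567 × 720) = 0.959998
R(pressure transmitter) = exp(−0.000359 × 720) = 0.772224
Parallel (discharge valve actuator and check valve): 1 − (1 − 0.972031)(1 − 0.823922) = 0.995075
Series ([0.995075], variable-frequency drive, and suction strainer): 0.995075 × 0.978984 × 0.959998 = 0.935194
Parallel ([0.935194] and pressure transmitter): 1 − (1 − 0.935194)(1 − 0.772224) = 0.9852

0.9852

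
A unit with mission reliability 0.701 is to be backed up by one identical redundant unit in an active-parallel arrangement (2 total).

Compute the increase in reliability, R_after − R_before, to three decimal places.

R_before = 0.701
R_after = 1 − (1 − 0.701)^2 = 0.911
ΔR = 0.911 − 0.701 = 0.210

0.210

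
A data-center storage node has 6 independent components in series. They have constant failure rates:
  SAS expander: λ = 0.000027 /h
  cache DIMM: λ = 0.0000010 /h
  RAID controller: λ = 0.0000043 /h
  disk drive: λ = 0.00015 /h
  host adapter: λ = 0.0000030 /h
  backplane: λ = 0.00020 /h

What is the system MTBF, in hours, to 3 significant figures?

2600

Series of exponential components: λ_sys = Σ λ_i
λ_sys = 0.000027 + 0.0000010 + 0.0000043 + 0.00015 + 0.0000030 + 0.00020 = 3.8530e-04 /h
MTBF = 1 / λ_sys = 2600 h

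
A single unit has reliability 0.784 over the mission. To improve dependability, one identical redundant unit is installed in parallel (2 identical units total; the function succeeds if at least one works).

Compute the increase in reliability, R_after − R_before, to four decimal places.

0.1693

R_before = 0.784
R_after = 1 − (1 − 0.784)^2 = 0.9533
ΔR = 0.9533 − 0.784 = 0.1693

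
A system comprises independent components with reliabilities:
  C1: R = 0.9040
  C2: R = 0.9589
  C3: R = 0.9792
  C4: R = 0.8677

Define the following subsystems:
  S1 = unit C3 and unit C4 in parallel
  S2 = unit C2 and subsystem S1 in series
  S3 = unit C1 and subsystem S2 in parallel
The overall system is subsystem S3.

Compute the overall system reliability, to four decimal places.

0.9958

Parallel (C3 and C4): 1 − (1 − 0.979200)(1 − 0.867700) = 0.997248
Series (C2 and [0.997248]): 0.958900 × 0.997248 = 0.956261
Parallel (C1 and [0.956261]): 1 − (1 − 0.904000)(1 − 0.956261) = 0.9958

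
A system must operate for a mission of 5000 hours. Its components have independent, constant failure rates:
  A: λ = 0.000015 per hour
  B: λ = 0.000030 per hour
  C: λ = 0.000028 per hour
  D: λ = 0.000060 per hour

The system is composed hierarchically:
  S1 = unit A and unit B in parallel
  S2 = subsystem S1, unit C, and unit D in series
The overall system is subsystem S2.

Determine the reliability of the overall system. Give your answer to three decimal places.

R(A) = exp(−0.000015 × 5000) = 0.92774
R(B) = exp(−0.000030 × 5000) = 0.86071
R(C) = exp(−0.000028 × 5000) = 0.86936
R(D) = exp(−0.000060 × 5000) = 0.74082
Parallel (A and B): 1 − (1 − 0.92774)(1 − 0.86071) = 0.98993
Series ([0.98993], C, and D): 0.98993 × 0.86936 × 0.74082 = 0.638

0.638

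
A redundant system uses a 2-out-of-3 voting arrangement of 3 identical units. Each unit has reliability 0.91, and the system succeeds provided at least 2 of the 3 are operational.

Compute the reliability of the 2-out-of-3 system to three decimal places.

R = Σ_{i=2}^{3} C(3,i) p^i (1−p)^{3−i} with p = 0.91
C(3,2)·0.91^2·0.09^1 = 0.22359
C(3,3)·0.91^3·0.09^0 = 0.75357
Sum = 0.977

0.977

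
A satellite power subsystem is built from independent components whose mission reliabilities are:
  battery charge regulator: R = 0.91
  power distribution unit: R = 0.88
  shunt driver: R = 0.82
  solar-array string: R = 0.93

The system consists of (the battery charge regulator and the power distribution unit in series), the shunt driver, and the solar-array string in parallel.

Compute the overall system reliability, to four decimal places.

Series (battery charge regulator and power distribution unit): 0.910000 × 0.880000 = 0.800800
Parallel ([0.800800], shunt driver, and solar-array string): 1 − (1 − 0.800800)(1 − 0.820000)(1 − 0.930000) = 0.9975

0.9975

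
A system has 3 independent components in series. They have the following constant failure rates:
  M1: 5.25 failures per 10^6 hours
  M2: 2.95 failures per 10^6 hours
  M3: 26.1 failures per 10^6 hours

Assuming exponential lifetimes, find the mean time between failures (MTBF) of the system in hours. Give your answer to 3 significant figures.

29200

Series of exponential components: λ_sys = Σ λ_i
λ_sys = 0.00000525 + 0.00000295 + 0.0000261 = 3.4300e-05 /h
MTBF = 1 / λ_sys = 29200 h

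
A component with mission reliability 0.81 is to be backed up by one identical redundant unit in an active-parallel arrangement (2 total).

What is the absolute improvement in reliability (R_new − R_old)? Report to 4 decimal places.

R_before = 0.81
R_after = 1 − (1 − 0.81)^2 = 0.9639
ΔR = 0.9639 − 0.81 = 0.1539

0.1539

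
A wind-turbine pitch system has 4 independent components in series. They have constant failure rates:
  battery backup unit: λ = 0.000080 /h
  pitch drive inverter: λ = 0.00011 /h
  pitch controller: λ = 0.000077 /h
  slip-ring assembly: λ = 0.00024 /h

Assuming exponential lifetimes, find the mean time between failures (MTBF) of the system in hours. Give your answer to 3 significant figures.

Series of exponential components: λ_sys = Σ λ_i
λ_sys = 0.000080 + 0.00011 + 0.000077 + 0.00024 = 5.0700e-04 /h
MTBF = 1 / λ_sys = 1970 h

1970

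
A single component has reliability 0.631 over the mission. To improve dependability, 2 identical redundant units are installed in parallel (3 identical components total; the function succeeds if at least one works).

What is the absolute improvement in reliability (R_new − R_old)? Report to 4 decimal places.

R_before = 0.631
R_after = 1 − (1 − 0.631)^3 = 0.9498
ΔR = 0.9498 − 0.631 = 0.3188

0.3188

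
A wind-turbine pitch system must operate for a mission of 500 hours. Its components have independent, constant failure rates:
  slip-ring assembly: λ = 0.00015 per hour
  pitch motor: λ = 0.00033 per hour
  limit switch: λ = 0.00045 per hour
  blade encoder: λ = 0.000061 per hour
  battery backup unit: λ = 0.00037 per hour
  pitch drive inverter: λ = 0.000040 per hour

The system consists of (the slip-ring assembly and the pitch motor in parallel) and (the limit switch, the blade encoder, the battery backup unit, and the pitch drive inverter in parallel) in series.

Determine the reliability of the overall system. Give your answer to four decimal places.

0.9890

R(slip-ring assembly) = exp(−0.00015 × 500) = 0.927743
R(pitch motor) = exp(−0.00033 × 500) = 0.847894
R(limit switch) = exp(−0.00045 × 500) = 0.798516
R(blade encoder) = exp(−0.000061 × 500) = 0.969960
R(battery backup unit) = exp(−0.00037 × 500) = 0.831104
R(pitch drive inverter) = exp(−0.000040 × 500) = 0.980199
Parallel (slip-ring assembly and pitch motor): 1 − (1 − 0.927743)(1 − 0.847894) = 0.989009
Parallel (limit switch, blade encoder, battery backup unit, and pitch drive inverter): 1 − (1 − 0.798516)(1 − 0.969960)(1 − 0.831104)(1 − 0.980199) = 0.999980
Series ([0.989009] and [0.999980]): 0.989009 × 0.999980 = 0.9890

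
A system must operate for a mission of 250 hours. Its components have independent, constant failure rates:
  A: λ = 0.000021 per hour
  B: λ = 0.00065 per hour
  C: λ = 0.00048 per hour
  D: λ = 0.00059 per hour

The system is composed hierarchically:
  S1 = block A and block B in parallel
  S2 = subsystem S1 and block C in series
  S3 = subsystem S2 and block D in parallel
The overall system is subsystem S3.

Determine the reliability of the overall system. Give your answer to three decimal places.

R(A) = exp(−0.000021 × 250) = 0.99476
R(B) = exp(−0.00065 × 250) = 0.85002
R(C) = exp(−0.00048 × 250) = 0.88692
R(D) = exp(−0.00059 × 250) = 0.86286
Parallel (A and B): 1 − (1 − 0.99476)(1 − 0.85002) = 0.99921
Series ([0.99921] and C): 0.99921 × 0.88692 = 0.88622
Parallel ([0.88622] and D): 1 − (1 − 0.88622)(1 − 0.86286) = 0.984

0.984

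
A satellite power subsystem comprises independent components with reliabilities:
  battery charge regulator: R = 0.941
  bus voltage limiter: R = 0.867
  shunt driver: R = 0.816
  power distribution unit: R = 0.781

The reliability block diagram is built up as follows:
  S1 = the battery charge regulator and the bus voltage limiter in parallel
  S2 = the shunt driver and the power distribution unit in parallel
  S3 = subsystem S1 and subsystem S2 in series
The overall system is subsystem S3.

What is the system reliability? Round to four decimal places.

Parallel (battery charge regulator and bus voltage limiter): 1 − (1 − 0.941000)(1 − 0.867000) = 0.992153
Parallel (shunt driver and power distribution unit): 1 − (1 − 0.816000)(1 − 0.781000) = 0.959704
Series ([0.992153] and [0.959704]): 0.992153 × 0.959704 = 0.9522

0.9522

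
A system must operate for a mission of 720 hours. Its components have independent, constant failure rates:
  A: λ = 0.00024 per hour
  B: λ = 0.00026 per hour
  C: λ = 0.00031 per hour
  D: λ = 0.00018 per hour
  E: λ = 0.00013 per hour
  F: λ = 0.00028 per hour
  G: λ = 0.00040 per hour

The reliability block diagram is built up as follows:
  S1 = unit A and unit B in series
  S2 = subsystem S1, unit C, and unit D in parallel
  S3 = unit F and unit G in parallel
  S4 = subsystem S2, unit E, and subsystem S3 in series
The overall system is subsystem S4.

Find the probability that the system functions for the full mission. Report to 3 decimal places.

R(A) = exp(−0.00024 × 720) = 0.84131
R(B) = exp(−0.00026 × 720) = 0.82928
R(C) = exp(−0.00031 × 720) = 0.79995
R(D) = exp(−0.00018 × 720) = 0.87845
R(E) = exp(−0.00013 × 720) = 0.91065
R(F) = exp(−0.00028 × 720) = 0.81742
R(G) = exp(−0.00040 × 720) = 0.74976
Series (A and B): 0.84131 × 0.82928 = 0.69768
Parallel ([0.69768], C, and D): 1 − (1 − 0.69768)(1 − 0.79995)(1 − 0.87845) = 0.99265
Parallel (F and G): 1 − (1 − 0.81742)(1 − 0.74976) = 0.95431
Series ([0.99265], E, and [0.95431]): 0.99265 × 0.91065 × 0.95431 = 0.863

0.863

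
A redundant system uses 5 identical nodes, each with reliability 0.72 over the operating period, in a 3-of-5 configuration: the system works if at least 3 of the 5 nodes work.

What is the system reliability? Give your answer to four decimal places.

0.8624

R = Σ_{i=3}^{5} C(5,i) p^i (1−p)^{5−i} with p = 0.72
C(5,3)·0.72^3·0.28^2 = 0.292626
C(5,4)·0.72^4·0.28^1 = 0.376234
C(5,5)·0.72^5·0.28^0 = 0.193492
Sum = 0.8624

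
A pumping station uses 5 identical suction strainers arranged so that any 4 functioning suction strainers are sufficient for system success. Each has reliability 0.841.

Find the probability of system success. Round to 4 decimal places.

0.8184

R = Σ_{i=4}^{5} C(5,i) p^i (1−p)^{5−i} with p = 0.841
C(5,4)·0.841^4·0.159^1 = 0.397696
C(5,5)·0.841^5·0.159^0 = 0.420707
Sum = 0.8184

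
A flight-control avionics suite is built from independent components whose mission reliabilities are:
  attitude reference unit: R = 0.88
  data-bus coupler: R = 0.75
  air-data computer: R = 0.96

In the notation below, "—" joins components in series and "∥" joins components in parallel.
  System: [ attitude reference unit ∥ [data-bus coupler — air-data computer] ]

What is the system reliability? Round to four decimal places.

0.9664

Series (data-bus coupler and air-data computer): 0.750000 × 0.960000 = 0.720000
Parallel (attitude reference unit and [0.720000]): 1 − (1 − 0.880000)(1 − 0.720000) = 0.9664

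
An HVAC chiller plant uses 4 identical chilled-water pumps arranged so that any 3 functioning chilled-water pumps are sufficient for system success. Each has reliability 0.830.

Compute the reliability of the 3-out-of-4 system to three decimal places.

R = Σ_{i=3}^{4} C(4,i) p^i (1−p)^{4−i} with p = 0.830
C(4,3)·0.830^3·0.170^1 = 0.38882
C(4,4)·0.830^4·0.170^0 = 0.47458
Sum = 0.863

0.863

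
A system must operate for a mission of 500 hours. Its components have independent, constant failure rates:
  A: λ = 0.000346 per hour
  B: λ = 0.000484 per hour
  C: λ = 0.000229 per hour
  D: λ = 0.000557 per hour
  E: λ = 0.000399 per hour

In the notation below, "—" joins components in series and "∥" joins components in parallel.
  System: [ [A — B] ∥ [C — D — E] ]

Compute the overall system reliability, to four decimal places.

0.8482

R(A) = exp(−0.000346 × 500) = 0.841138
R(B) = exp(−0.000484 × 500) = 0.785056
R(C) = exp(−0.000229 × 500) = 0.891812
R(D) = exp(−0.000557 × 500) = 0.756918
R(E) = exp(−0.000399 × 500) = 0.819140
Series (A and B): 0.841138 × 0.785056 = 0.660340
Series (C, D, and E): 0.891812 × 0.756918 × 0.819140 = 0.552943
Parallel ([0.660340] and [0.552943]): 1 − (1 − 0.660340)(1 − 0.552943) = 0.8482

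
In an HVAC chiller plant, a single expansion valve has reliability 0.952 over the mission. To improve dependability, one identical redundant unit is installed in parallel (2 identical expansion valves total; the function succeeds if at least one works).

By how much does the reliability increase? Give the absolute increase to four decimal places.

R_before = 0.952
R_after = 1 − (1 − 0.952)^2 = 0.9977
ΔR = 0.9977 − 0.952 = 0.0457

0.0457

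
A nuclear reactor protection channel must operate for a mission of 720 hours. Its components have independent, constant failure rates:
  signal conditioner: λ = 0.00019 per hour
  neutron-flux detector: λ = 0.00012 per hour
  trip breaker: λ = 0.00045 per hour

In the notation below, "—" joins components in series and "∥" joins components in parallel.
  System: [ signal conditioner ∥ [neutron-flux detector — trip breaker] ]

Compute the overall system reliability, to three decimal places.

R(signal conditioner) = exp(−0.00019 × 720) = 0.87214
R(neutron-flux detector) = exp(−0.00012 × 720) = 0.91723
R(trip breaker) = exp(−0.00045 × 720) = 0.72325
Series (neutron-flux detector and trip breaker): 0.91723 × 0.72325 = 0.66339
Parallel (signal conditioner and [0.66339]): 1 − (1 − 0.87214)(1 − 0.66339) = 0.957

0.957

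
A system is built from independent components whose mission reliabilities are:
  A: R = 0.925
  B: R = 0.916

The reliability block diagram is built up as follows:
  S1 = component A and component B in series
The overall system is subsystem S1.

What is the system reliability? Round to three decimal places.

Series (A and B): 0.92500 × 0.91600 = 0.847

0.847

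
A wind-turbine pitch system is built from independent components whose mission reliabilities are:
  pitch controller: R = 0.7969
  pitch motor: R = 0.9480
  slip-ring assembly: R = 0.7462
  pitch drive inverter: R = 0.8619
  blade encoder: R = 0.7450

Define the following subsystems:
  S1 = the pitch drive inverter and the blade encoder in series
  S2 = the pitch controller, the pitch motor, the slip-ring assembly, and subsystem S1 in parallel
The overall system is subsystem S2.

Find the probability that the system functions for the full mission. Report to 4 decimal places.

0.9990

Series (pitch drive inverter and blade encoder): 0.861900 × 0.745000 = 0.642116
Parallel (pitch controller, pitch motor, slip-ring assembly, and [0.642116]): 1 − (1 − 0.796900)(1 − 0.948000)(1 − 0.746200)(1 − 0.642116) = 0.9990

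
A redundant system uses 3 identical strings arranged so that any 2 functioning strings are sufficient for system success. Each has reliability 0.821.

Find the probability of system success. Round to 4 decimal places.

0.9153

R = Σ_{i=2}^{3} C(3,i) p^i (1−p)^{3−i} with p = 0.821
C(3,2)·0.821^2·0.179^1 = 0.361960
C(3,3)·0.821^3·0.179^0 = 0.553388
Sum = 0.9153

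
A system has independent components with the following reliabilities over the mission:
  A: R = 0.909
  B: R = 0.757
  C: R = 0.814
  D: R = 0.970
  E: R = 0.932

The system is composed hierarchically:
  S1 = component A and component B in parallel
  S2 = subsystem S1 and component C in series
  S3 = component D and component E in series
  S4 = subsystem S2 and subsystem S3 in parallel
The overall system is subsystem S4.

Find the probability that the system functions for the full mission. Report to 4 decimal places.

0.9804

Parallel (A and B): 1 − (1 − 0.909000)(1 − 0.757000) = 0.977887
Series ([0.977887] and C): 0.977887 × 0.814000 = 0.796000
Series (D and E): 0.970000 × 0.932000 = 0.904040
Parallel ([0.796000] and [0.904040]): 1 − (1 − 0.796000)(1 − 0.904040) = 0.9804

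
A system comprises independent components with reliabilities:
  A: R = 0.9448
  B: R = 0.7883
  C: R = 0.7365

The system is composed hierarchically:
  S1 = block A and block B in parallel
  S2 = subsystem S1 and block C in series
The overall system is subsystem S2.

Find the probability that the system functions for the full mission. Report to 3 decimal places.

0.728

Parallel (A and B): 1 − (1 − 0.94480)(1 − 0.78830) = 0.98831
Series ([0.98831] and C): 0.98831 × 0.73650 = 0.728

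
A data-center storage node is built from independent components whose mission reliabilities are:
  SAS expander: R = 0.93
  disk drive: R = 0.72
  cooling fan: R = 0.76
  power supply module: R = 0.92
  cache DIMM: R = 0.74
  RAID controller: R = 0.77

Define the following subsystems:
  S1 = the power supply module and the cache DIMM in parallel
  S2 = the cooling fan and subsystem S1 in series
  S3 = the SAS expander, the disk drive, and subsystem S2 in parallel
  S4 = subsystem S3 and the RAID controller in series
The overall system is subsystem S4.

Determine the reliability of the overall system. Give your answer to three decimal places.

Parallel (power supply module and cache DIMM): 1 − (1 − 0.92000)(1 − 0.74000) = 0.97920
Series (cooling fan and [0.97920]): 0.76000 × 0.97920 = 0.74419
Parallel (SAS expander, disk drive, and [0.74419]): 1 − (1 − 0.93000)(1 − 0.72000)(1 − 0.74419) = 0.99499
Series ([0.99499] and RAID controller): 0.99499 × 0.77000 = 0.766

0.766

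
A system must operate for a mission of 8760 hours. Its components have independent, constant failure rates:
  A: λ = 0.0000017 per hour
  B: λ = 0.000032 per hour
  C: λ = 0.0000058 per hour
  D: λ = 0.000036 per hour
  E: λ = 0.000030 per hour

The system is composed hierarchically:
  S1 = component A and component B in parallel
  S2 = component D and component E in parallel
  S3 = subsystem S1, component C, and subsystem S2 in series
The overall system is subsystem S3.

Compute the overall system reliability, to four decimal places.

R(A) = exp(−0.0000017 × 8760) = 0.985218
R(B) = exp(−0.000032 × 8760) = 0.755542
R(C) = exp(−0.0000058 × 8760) = 0.950461
R(D) = exp(−0.000036 × 8760) = 0.729526
R(E) = exp(−0.000030 × 8760) = 0.768896
Parallel (A and B): 1 − (1 − 0.985218)(1 − 0.755542) = 0.996386
Parallel (D and E): 1 − (1 − 0.729526)(1 − 0.768896) = 0.937492
Series ([0.996386], C, and [0.937492]): 0.996386 × 0.950461 × 0.937492 = 0.8878

0.8878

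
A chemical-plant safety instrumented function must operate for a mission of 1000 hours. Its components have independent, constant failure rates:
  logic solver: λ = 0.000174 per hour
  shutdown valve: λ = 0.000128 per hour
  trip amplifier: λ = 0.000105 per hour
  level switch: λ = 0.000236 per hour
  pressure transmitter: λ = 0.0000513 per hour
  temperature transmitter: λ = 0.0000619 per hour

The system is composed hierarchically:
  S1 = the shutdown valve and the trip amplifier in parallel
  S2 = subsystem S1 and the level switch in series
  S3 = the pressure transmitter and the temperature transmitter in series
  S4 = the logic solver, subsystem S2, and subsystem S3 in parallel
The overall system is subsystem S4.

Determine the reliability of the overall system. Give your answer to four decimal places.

0.9962

R(logic solver) = exp(−0.000174 × 1000) = 0.840297
R(shutdown valve) = exp(−0.000128 × 1000) = 0.879853
R(trip amplifier) = exp(−0.000105 × 1000) = 0.900325
R(level switch) = exp(−0.000236 × 1000) = 0.789781
R(pressure transmitter) = exp(−0.0000513 × 1000) = 0.949994
R(temperature transmitter) = exp(−0.0000619 × 1000) = 0.939977
Parallel (shutdown valve and trip amplifier): 1 − (1 − 0.879853)(1 − 0.900325) = 0.988024
Series ([0.988024] and level switch): 0.988024 × 0.789781 = 0.780323
Series (pressure transmitter and temperature transmitter): 0.949994 × 0.939977 = 0.892973
Parallel (logic solver, [0.780323], and [0.892973]): 1 − (1 − 0.840297)(1 − 0.780323)(1 − 0.892973) = 0.9962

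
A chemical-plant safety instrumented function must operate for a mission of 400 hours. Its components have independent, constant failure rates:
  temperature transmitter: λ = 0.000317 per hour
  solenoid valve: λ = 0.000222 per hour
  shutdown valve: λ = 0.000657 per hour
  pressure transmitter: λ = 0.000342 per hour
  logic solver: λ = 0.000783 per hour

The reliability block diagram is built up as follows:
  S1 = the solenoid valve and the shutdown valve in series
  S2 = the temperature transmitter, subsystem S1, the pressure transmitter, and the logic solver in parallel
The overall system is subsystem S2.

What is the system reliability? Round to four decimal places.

0.9988

R(temperature transmitter) = exp(−0.000317 × 400) = 0.880910
R(solenoid valve) = exp(−0.000222 × 400) = 0.915029
R(shutdown valve) = exp(−0.000657 × 400) = 0.768896
R(pressure transmitter) = exp(−0.000342 × 400) = 0.872145
R(logic solver) = exp(−0.000783 × 400) = 0.731104
Series (solenoid valve and shutdown valve): 0.915029 × 0.768896 = 0.703562
Parallel (temperature transmitter, [0.703562], pressure transmitter, and logic solver): 1 − (1 − 0.880910)(1 − 0.703562)(1 − 0.872145)(1 − 0.731104) = 0.9988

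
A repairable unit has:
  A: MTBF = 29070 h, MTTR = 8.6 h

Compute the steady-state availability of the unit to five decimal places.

A(A) = MTBF/(MTBF+MTTR) = 29070/(29070+8.6) = 0.99970

0.99970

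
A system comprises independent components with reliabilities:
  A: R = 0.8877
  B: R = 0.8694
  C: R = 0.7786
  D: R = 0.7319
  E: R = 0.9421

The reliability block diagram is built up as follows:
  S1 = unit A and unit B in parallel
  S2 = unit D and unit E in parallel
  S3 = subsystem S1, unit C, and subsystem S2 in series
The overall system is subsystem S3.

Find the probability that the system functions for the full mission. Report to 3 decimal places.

Parallel (A and B): 1 − (1 − 0.88770)(1 − 0.86940) = 0.98533
Parallel (D and E): 1 − (1 − 0.73190)(1 − 0.94210) = 0.98448
Series ([0.98533], C, and [0.98448]): 0.98533 × 0.77860 × 0.98448 = 0.755

0.755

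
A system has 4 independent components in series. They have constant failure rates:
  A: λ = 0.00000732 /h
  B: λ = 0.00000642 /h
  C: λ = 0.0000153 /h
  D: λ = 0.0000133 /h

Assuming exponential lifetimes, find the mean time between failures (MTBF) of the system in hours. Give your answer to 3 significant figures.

Series of exponential components: λ_sys = Σ λ_i
λ_sys = 0.00000732 + 0.00000642 + 0.0000153 + 0.0000133 = 4.2340e-05 /h
MTBF = 1 / λ_sys = 23600 h

23600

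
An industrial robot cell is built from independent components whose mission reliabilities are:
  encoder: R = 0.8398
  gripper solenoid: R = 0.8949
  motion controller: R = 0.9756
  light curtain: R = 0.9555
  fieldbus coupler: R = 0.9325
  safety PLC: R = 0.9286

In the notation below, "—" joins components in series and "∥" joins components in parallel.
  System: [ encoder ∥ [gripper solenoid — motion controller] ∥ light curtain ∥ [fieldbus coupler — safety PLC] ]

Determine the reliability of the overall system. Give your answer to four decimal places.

0.9999

Series (gripper solenoid and motion controller): 0.894900 × 0.975600 = 0.873064
Series (fieldbus coupler and safety PLC): 0.932500 × 0.928600 = 0.865920
Parallel (encoder, [0.873064], light curtain, and [0.865920]): 1 − (1 − 0.839800)(1 − 0.873064)(1 − 0.955500)(1 − 0.865920) = 0.9999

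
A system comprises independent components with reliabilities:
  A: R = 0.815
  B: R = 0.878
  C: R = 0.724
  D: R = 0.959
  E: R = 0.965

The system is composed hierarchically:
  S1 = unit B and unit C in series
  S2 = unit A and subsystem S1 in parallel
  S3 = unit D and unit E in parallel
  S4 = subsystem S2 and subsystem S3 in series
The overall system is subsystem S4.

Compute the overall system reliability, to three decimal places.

0.931

Series (B and C): 0.87800 × 0.72400 = 0.63567
Parallel (A and [0.63567]): 1 − (1 − 0.81500)(1 − 0.63567) = 0.93260
Parallel (D and E): 1 − (1 − 0.95900)(1 − 0.96500) = 0.99857
Series ([0.93260] and [0.99857]): 0.93260 × 0.99857 = 0.931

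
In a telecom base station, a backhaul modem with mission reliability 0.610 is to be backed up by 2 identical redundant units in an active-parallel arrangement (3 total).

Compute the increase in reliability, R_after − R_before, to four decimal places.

0.3307

R_before = 0.610
R_after = 1 − (1 − 0.610)^3 = 0.9407
ΔR = 0.9407 − 0.610 = 0.3307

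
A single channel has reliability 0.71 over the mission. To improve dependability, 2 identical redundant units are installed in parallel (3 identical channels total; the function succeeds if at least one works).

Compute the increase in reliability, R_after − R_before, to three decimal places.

R_before = 0.71
R_after = 1 − (1 − 0.71)^3 = 0.976
ΔR = 0.976 − 0.71 = 0.266

0.266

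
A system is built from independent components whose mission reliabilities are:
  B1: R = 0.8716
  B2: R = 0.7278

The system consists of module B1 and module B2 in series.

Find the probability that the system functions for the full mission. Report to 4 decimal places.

0.6344

Series (B1 and B2): 0.871600 × 0.727800 = 0.6344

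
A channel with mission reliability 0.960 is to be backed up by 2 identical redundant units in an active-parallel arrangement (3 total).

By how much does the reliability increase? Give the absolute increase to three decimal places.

0.040

R_before = 0.960
R_after = 1 − (1 − 0.960)^3 = 1.000
ΔR = 1.000 − 0.960 = 0.040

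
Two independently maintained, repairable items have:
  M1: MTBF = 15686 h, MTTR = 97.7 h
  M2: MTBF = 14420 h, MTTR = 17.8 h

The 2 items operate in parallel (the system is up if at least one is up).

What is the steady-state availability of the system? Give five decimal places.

A(M1) = MTBF/(MTBF+MTTR) = 15686/(15686+97.7) = 0.993810
A(M2) = MTBF/(MTBF+MTTR) = 14420/(14420+17.8) = 0.998767
Parallel availability: 1 − (1 − 0.993810)(1 − 0.998767) = 0.99999

0.99999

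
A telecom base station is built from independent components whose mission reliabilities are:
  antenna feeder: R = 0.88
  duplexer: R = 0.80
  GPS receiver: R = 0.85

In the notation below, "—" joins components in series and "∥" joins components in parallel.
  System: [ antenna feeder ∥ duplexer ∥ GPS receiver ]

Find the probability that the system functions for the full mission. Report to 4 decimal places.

0.9964

Parallel (antenna feeder, duplexer, and GPS receiver): 1 − (1 − 0.880000)(1 − 0.800000)(1 − 0.850000) = 0.9964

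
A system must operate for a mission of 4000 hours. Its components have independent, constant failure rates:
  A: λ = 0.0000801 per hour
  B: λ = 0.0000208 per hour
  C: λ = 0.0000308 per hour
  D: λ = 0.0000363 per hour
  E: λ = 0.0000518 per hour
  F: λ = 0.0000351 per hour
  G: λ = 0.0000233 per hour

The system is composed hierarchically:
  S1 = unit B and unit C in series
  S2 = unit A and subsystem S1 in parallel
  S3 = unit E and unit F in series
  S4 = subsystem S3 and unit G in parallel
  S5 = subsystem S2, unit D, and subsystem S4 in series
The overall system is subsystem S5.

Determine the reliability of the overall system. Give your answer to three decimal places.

R(A) = exp(−0.0000801 × 4000) = 0.72586
R(B) = exp(−0.0000208 × 4000) = 0.92017
R(C) = exp(−0.0000308 × 4000) = 0.88409
R(D) = exp(−0.0000363 × 4000) = 0.86485
R(E) = exp(−0.0000518 × 4000) = 0.81286
R(F) = exp(−0.0000351 × 4000) = 0.86901
R(G) = exp(−0.0000233 × 4000) = 0.91101
Series (B and C): 0.92017 × 0.88409 = 0.81351
Parallel (A and [0.81351]): 1 − (1 − 0.72586)(1 − 0.81351) = 0.94888
Series (E and F): 0.81286 × 0.86901 = 0.70638
Parallel ([0.70638] and G): 1 − (1 − 0.70638)(1 − 0.91101) = 0.97387
Series ([0.94888], D, and [0.97387]): 0.94888 × 0.86485 × 0.97387 = 0.799

0.799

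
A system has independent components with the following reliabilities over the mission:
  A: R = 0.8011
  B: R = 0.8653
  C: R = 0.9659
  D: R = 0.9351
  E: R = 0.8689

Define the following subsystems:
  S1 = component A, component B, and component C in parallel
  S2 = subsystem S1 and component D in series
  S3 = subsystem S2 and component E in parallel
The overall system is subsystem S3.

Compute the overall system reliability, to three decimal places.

0.991

Parallel (A, B, and C): 1 − (1 − 0.80110)(1 − 0.86530)(1 − 0.96590) = 0.99909
Series ([0.99909] and D): 0.99909 × 0.93510 = 0.93425
Parallel ([0.93425] and E): 1 − (1 − 0.93425)(1 − 0.86890) = 0.991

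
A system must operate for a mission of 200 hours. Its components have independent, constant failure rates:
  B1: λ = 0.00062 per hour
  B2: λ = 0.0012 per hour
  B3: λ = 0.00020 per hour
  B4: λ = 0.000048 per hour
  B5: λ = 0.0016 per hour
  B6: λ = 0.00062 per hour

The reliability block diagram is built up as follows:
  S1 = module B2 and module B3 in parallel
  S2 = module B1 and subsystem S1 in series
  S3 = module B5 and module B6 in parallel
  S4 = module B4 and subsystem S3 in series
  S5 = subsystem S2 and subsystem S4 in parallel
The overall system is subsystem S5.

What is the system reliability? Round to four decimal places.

R(B1) = exp(−0.00062 × 200) = 0.883380
R(B2) = exp(−0.0012 × 200) = 0.786628
R(B3) = exp(−0.00020 × 200) = 0.960789
R(B4) = exp(−0.000048 × 200) = 0.990446
R(B5) = exp(−0.0016 × 200) = 0.726149
R(B6) = exp(−0.00062 × 200) = 0.883380
Parallel (B2 and B3): 1 − (1 − 0.786628)(1 − 0.960789) = 0.991633
Series (B1 and [0.991633]): 0.883380 × 0.991633 = 0.875989
Parallel (B5 and B6): 1 − (1 − 0.726149)(1 − 0.883380) = 0.968063
Series (B4 and [0.968063]): 0.990446 × 0.968063 = 0.958814
Parallel ([0.875989] and [0.958814]): 1 − (1 − 0.875989)(1 − 0.958814) = 0.9949

0.9949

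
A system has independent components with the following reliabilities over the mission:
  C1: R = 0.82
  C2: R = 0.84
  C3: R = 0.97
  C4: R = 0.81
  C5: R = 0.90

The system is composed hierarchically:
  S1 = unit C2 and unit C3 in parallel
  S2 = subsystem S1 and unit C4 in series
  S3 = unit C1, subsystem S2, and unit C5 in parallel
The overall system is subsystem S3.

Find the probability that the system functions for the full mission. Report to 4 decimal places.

0.9965

Parallel (C2 and C3): 1 − (1 − 0.840000)(1 − 0.970000) = 0.995200
Series ([0.995200] and C4): 0.995200 × 0.810000 = 0.806112
Parallel (C1, [0.806112], and C5): 1 − (1 − 0.820000)(1 − 0.806112)(1 − 0.900000) = 0.9965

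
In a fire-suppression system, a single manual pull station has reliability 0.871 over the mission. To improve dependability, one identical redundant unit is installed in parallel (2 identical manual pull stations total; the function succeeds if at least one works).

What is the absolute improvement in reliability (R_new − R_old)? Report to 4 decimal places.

0.1124

R_before = 0.871
R_after = 1 − (1 − 0.871)^2 = 0.9834
ΔR = 0.9834 − 0.871 = 0.1124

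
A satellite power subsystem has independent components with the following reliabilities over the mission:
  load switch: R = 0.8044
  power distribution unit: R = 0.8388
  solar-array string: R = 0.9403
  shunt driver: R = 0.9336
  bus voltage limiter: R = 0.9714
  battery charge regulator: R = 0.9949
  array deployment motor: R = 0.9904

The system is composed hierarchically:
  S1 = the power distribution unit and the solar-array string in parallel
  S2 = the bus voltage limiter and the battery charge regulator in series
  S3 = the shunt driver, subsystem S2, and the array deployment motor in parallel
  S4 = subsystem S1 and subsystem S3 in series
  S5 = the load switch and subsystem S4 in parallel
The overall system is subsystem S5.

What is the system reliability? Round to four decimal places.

0.9981

Parallel (power distribution unit and solar-array string): 1 − (1 − 0.838800)(1 − 0.940300) = 0.990376
Series (bus voltage limiter and battery charge regulator): 0.971400 × 0.994900 = 0.966446
Parallel (shunt driver, [0.966446], and array deployment motor): 1 − (1 − 0.933600)(1 − 0.966446)(1 − 0.990400) = 0.999979
Series ([0.990376] and [0.999979]): 0.990376 × 0.999979 = 0.990355
Parallel (load switch and [0.990355]): 1 − (1 − 0.804400)(1 − 0.990355) = 0.9981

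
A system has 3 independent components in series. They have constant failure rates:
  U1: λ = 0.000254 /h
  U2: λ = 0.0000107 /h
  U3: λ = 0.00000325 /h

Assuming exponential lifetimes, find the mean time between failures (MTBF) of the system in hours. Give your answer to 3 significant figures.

3730

Series of exponential components: λ_sys = Σ λ_i
λ_sys = 0.000254 + 0.0000107 + 0.00000325 = 2.6795e-04 /h
MTBF = 1 / λ_sys = 3730 h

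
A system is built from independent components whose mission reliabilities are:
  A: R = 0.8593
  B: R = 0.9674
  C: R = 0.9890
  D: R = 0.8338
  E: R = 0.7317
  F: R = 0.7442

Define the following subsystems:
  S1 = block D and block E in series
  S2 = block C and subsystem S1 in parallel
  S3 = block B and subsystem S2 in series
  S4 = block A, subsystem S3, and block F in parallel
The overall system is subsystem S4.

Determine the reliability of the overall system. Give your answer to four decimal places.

Series (D and E): 0.833800 × 0.731700 = 0.610091
Parallel (C and [0.610091]): 1 − (1 − 0.989000)(1 − 0.610091) = 0.995711
Series (B and [0.995711]): 0.967400 × 0.995711 = 0.963251
Parallel (A, [0.963251], and F): 1 − (1 − 0.859300)(1 − 0.963251)(1 − 0.744200) = 0.9987

0.9987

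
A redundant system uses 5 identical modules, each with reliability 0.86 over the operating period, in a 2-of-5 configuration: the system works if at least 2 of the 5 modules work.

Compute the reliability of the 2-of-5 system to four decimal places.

R = Σ_{i=2}^{5} C(5,i) p^i (1−p)^{5−i} with p = 0.86
C(5,2)·0.86^2·0.14^3 = 0.020295
C(5,3)·0.86^3·0.14^2 = 0.124667
C(5,4)·0.86^4·0.14^1 = 0.382906
C(5,5)·0.86^5·0.14^0 = 0.470427
Sum = 0.9983

0.9983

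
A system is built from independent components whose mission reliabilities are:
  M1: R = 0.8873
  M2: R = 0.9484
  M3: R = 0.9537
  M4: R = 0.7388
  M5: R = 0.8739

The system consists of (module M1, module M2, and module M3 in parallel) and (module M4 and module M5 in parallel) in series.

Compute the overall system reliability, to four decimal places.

0.9668

Parallel (M1, M2, and M3): 1 − (1 − 0.887300)(1 − 0.948400)(1 − 0.953700) = 0.999731
Parallel (M4 and M5): 1 − (1 − 0.738800)(1 − 0.873900) = 0.967063
Series ([0.999731] and [0.967063]): 0.999731 × 0.967063 = 0.9668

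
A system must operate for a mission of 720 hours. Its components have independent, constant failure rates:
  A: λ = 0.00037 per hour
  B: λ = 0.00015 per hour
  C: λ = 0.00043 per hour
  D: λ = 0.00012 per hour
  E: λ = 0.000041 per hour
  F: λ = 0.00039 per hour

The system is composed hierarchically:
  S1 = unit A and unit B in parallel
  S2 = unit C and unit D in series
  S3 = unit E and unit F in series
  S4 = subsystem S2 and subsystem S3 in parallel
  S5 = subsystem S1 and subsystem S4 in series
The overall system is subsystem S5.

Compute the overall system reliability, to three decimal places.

0.891

R(A) = exp(−0.00037 × 720) = 0.76613
R(B) = exp(−0.00015 × 720) = 0.89763
R(C) = exp(−0.00043 × 720) = 0.73374
R(D) = exp(−0.00012 × 720) = 0.91723
R(E) = exp(−0.000041 × 720) = 0.97091
R(F) = exp(−0.00039 × 720) = 0.75518
Parallel (A and B): 1 − (1 − 0.76613)(1 − 0.89763) = 0.97606
Series (C and D): 0.73374 × 0.91723 = 0.67301
Series (E and F): 0.97091 × 0.75518 = 0.73321
Parallel ([0.67301] and [0.73321]): 1 − (1 − 0.67301)(1 − 0.73321) = 0.91276
Series ([0.97606] and [0.91276]): 0.97606 × 0.91276 = 0.891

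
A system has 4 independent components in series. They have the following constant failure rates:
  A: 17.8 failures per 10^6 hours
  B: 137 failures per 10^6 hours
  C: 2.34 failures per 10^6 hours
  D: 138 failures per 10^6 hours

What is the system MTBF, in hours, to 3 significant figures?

Series of exponential components: λ_sys = Σ λ_i
λ_sys = 0.0000178 + 0.000137 + 0.00000234 + 0.000138 = 2.9514e-04 /h
MTBF = 1 / λ_sys = 3390 h

3390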